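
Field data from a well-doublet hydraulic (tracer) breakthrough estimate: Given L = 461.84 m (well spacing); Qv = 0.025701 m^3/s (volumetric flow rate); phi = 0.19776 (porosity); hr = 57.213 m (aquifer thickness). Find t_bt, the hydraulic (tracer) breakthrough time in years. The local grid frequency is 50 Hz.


t_bt = pi * hr * phi * L^2 / (3 * Qv) / (365.25*86400)
t_bt = pi * 57.213 * 0.19776 * 461.84^2 / (3 * 0.025701) / (365.25*86400)
t_bt = 3.1160 years


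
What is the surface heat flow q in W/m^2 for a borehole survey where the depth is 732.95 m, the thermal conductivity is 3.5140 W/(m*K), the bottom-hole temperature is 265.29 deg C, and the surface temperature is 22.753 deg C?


Step 1: grad = (T_d - T_surf)/d * 1000 = (265.29 - 22.753)/732.95 * 1000 = 330.9052 deg C/km
Step 2: q = k * grad / 1000 = 3.514 * 330.9052 / 1000 = 1.1628 W/m^2
q = 1.1628 W/m^2


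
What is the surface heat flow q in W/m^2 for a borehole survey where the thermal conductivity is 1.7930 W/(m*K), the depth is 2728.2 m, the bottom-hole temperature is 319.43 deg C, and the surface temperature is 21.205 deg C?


Step 1: grad = (T_d - T_surf)/d * 1000 = (319.43 - 21.205)/2728.2 * 1000 = 109.3120 deg C/km
Step 2: q = k * grad / 1000 = 1.793 * 109.3120 / 1000 = 0.19600 W/m^2
q = 0.19600 W/m^2


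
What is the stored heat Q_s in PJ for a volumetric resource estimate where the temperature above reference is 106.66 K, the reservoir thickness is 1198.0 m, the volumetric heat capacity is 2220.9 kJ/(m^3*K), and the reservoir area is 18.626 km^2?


Step 1: Vr = A*1e6*hr = 18.626*1e6*1198.0 = 2.231395e+10 m^3
Step 2: Q_s = Vr*rhoc*dT/1e12 = 2.231395e+10*2220.9*106.66/1e12 = 5285.8 PJ
Q_s = 5285.8 PJ


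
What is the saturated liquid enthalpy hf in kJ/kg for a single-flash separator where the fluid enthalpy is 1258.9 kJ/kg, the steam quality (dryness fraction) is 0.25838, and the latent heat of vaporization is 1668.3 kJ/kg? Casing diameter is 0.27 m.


hf = h - x * hfg
hf = 1258.9 - 0.25838 * 1668.3
hf = 827.84 kJ/kg


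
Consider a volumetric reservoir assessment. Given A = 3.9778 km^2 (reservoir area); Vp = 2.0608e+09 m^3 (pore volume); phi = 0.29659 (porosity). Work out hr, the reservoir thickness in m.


hr = Vp / (A * 1e6 * phi)
hr = 2.0608e+09 / (3.9778 * 1e6 * 0.29659)
hr = 1746.8 m


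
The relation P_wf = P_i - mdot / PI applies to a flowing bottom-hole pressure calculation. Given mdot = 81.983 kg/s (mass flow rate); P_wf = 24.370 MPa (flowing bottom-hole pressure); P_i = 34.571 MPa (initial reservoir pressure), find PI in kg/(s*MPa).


PI = mdot / (P_i - P_wf)
PI = 81.983 / (34.571 - 24.370)
PI = 8.0368 kg/(s*MPa)


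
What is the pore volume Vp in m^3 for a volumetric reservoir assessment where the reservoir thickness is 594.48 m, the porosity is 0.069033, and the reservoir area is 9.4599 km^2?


Vp = A * 1e6 * hr * phi
Vp = 9.4599 * 1e6 * 594.48 * 0.069033
Vp = 3.8822e+08 m^3


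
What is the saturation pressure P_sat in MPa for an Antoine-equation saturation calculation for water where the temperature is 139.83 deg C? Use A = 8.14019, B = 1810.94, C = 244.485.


P_sat = 10^(A - B/(C + T)) / 760 * 0.101325
P_sat = 10^(8.14019 - 1810.94/(244.485 + 139.83)) / 760 * 0.101325
P_sat = 0.35725 MPa


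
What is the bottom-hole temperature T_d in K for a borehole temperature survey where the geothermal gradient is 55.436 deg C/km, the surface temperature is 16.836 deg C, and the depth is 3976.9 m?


T_d = T_surf + grad * d / 1000
T_d = 16.836 + 55.436 * 3976.9 / 1000
T_d = 237.2994 deg C
Convert to K: 237.2994 + 273.15 = 510.45 K
T_d = 510.45 K


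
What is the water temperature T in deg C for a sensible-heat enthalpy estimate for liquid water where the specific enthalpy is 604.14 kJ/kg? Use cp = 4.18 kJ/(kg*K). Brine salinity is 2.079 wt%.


T = h / cp
T = 604.14 / 4.18
T = 144.53 deg C


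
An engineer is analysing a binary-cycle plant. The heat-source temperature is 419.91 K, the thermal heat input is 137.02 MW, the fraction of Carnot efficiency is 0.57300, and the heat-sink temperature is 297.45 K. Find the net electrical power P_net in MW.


Step 1: eta = (1 - Tc/Th)*f = (1 - 297.45/419.91)*0.573 = 0.1671062
Step 2: P_net = eta * Q_in = 0.1671062 * 137.02 = 22.897 MW
P_net = 22.897 MW


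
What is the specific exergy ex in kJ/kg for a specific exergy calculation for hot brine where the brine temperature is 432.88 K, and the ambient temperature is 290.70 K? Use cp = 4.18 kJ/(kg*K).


ex = cp * ((T_b - T_0) - T_0 * ln(T_b/T_0))
ex = 4.18 * ((432.88 - 290.70) - 290.70 * ln(432.88/290.70))
ex = 110.49 kJ/kg


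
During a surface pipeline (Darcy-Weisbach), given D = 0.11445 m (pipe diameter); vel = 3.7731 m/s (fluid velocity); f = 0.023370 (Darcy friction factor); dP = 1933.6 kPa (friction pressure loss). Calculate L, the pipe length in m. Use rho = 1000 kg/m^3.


L = dP*1000*D / (f*rho*vel^2/2)
L = 1933.6*1000*0.11445 / (0.023370*1000*3.7731^2/2)
L = 1330.3 m


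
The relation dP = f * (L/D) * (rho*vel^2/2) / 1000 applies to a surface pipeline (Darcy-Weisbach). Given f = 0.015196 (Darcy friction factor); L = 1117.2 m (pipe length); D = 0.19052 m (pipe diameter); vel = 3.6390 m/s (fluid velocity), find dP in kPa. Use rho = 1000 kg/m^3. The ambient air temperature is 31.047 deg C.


dP = f * (L/D) * (rho*vel^2/2) / 1000
dP = 0.015196 * (1117.2/0.19052) * (1000*3.6390^2/2) / 1000
dP = 590.00 kPa


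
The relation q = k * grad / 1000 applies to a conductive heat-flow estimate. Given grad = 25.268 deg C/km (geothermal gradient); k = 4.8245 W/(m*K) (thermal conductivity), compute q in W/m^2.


q = k * grad / 1000
q = 4.8245 * 25.268 / 1000
q = 0.12191 W/m^2


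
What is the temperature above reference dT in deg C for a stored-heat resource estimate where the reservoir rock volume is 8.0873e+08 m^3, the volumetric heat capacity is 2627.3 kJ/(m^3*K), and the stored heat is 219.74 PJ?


dT = Q_s * 1e12 / (Vr * rhoc)
dT = 219.74 * 1e12 / (8.0873e+08 * 2627.3)
dT = 103.4179 K
Convert (temperature difference, 1 K = 1 deg C): 103.4179 K = 103.4179 deg C
dT = 103.42 deg C


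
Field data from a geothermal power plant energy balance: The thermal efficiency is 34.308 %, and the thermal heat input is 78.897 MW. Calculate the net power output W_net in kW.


W_net = eta / 100 * Q_in
W_net = 34.308 / 100 * 78.897
W_net = 27.06798 MW
Convert: 27.06798 MW * 1000.0 = 27068 kW
W_net = 27068 kW


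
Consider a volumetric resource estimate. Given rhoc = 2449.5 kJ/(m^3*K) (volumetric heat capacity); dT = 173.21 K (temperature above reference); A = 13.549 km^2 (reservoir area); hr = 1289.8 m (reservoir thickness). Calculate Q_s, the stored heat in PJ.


Step 1: Vr = A*1e6*hr = 13.549*1e6*1289.8 = 1.747550e+10 m^3
Step 2: Q_s = Vr*rhoc*dT/1e12 = 1.747550e+10*2449.5*173.21/1e12 = 7414.5 PJ
Q_s = 7414.5 PJ


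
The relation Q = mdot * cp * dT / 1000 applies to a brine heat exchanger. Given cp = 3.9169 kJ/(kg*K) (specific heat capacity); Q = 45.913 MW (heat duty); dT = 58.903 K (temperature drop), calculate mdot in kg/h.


mdot = Q * 1000 / (cp * dT)
mdot = 45.913 * 1000 / (3.9169 * 58.903)
mdot = 199.0012 kg/s
Convert: 199.0012 kg/s * 3600.0 = 7.1640e+05 kg/h
mdot = 7.1640e+05 kg/h


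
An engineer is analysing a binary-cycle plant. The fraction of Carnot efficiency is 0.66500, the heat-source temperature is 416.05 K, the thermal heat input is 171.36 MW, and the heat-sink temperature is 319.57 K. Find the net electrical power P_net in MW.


Step 1: eta = (1 - Tc/Th)*f = (1 - 319.57/416.05)*0.665 = 0.1542103
Step 2: P_net = eta * Q_in = 0.1542103 * 171.36 = 26.425 MW
P_net = 26.425 MW


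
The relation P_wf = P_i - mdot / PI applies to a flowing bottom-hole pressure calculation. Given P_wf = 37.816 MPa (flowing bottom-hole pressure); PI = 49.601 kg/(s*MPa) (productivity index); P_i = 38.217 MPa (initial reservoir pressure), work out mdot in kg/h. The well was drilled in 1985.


mdot = (P_i - P_wf) * PI
mdot = (38.217 - 37.816) * 49.601
mdot = 19.89000 kg/s
Convert: 19.89000 kg/s * 3600.0 = 71604 kg/h
mdot = 71604 kg/h


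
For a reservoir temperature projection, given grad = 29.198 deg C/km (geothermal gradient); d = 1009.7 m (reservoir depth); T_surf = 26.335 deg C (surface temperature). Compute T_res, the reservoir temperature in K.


T_res = T_surf + grad * d / 1000
T_res = 26.335 + 29.198 * 1009.7 / 1000
T_res = 55.81622 deg C
Convert to K: 55.81622 + 273.15 = 328.97 K
T_res = 328.97 K


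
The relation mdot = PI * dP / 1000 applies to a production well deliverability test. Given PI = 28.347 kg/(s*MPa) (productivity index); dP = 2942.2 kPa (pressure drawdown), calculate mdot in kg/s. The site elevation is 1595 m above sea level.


mdot = PI * dP / 1000
mdot = 28.347 * 2942.2 / 1000
mdot = 83.403 kg/s


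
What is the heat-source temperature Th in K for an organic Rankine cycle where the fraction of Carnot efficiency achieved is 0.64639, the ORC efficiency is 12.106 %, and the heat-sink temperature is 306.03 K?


Th = Tc / (1 - (eta_orc/100)/f)
Th = 306.03 / (1 - (12.106/100)/0.64639)
Th = 376.55 K


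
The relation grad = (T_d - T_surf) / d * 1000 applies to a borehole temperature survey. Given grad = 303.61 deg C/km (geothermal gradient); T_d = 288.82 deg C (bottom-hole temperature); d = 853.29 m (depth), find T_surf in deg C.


T_surf = T_d - grad * d / 1000
T_surf = 288.82 - 303.61 * 853.29 / 1000
T_surf = 29.753 deg C


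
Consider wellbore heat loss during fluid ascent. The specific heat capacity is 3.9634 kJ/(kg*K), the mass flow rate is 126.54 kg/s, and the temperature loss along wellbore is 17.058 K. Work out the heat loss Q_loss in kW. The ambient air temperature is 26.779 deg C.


Q_loss = mdot * cp * dT
Q_loss = 126.54 * 3.9634 * 17.058
Q_loss = 8555.1 kW


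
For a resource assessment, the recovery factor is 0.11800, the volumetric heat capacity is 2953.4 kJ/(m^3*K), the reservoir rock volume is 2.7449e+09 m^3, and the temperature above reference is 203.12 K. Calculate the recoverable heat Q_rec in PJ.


Step 1: Q_s = Vr*rhoc*dT/1e12 = 2.7449e+09*2953.4*203.12/1e12 = 1646.651 PJ
Step 2: Q_rec = Q_s * RF = 1646.651 * 0.118 = 194.30 PJ
Q_rec = 194.30 PJ


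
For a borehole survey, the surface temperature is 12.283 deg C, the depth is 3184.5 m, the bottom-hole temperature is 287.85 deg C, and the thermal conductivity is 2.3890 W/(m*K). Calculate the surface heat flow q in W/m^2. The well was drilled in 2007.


Step 1: grad = (T_d - T_surf)/d * 1000 = (287.85 - 12.283)/3184.5 * 1000 = 86.53384 deg C/km
Step 2: q = k * grad / 1000 = 2.389 * 86.53384 / 1000 = 0.20673 W/m^2
q = 0.20673 W/m^2


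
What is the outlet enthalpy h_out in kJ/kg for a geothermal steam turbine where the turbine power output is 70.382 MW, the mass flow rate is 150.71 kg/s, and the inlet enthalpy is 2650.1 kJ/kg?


h_out = h_in - P * 1000 / mdot
h_out = 2650.1 - 70.382 * 1000 / 150.71
h_out = 2183.1 kJ/kg


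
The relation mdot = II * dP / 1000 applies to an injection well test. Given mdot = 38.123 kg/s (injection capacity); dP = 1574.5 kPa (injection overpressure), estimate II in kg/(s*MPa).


II = mdot * 1000 / dP
II = 38.123 * 1000 / 1574.5
II = 24.213 kg/(s*MPa)


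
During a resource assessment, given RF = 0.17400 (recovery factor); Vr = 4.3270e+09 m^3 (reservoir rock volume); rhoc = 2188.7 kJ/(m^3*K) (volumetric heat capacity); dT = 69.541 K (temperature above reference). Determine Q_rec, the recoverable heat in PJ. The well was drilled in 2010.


Step 1: Q_s = Vr*rhoc*dT/1e12 = 4.3270e+09*2188.7*69.541/1e12 = 658.5884 PJ
Step 2: Q_rec = Q_s * RF = 658.5884 * 0.174 = 114.59 PJ
Q_rec = 114.59 PJ


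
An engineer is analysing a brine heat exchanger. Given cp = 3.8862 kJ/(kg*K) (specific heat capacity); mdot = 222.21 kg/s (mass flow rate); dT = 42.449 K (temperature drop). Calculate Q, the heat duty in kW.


Q = mdot * cp * dT / 1000
Q = 222.21 * 3.8862 * 42.449 / 1000
Q = 36.65694 MW
Convert: 36.65694 MW * 1000.0 = 36657 kW
Q = 36657 kW


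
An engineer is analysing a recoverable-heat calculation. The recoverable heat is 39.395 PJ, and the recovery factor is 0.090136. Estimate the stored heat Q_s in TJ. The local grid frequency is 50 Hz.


Q_s = Q_rec / RF
Q_s = 39.395 / 0.090136
Q_s = 437.0618 PJ
Convert: 437.0618 PJ * 1000.0 = 4.3706e+05 TJ
Q_s = 4.3706e+05 TJ


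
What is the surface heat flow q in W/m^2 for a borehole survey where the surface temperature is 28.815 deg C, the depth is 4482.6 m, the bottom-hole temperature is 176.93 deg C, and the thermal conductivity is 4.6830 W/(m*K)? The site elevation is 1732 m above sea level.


Step 1: grad = (T_d - T_surf)/d * 1000 = (176.93 - 28.815)/4482.6 * 1000 = 33.04221 deg C/km
Step 2: q = k * grad / 1000 = 4.683 * 33.04221 / 1000 = 0.15474 W/m^2
q = 0.15474 W/m^2


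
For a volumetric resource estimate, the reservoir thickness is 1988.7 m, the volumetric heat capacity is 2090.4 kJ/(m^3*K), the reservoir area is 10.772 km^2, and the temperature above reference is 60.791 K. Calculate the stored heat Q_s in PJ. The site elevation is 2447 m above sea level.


Step 1: Vr = A*1e6*hr = 10.772*1e6*1988.7 = 2.142228e+10 m^3
Step 2: Q_s = Vr*rhoc*dT/1e12 = 2.142228e+10*2090.4*60.791/1e12 = 2722.3 PJ
Q_s = 2722.3 PJ


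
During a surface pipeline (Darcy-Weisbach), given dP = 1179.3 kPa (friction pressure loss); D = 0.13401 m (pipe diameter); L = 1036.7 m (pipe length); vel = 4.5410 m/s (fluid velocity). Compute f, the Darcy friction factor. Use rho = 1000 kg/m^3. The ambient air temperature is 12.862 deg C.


f = dP*1000 / ((L/D)*(rho*vel^2/2))
f = 1179.3*1000 / ((1036.7/0.13401)*(1000*4.5410^2/2))
f = 0.014785


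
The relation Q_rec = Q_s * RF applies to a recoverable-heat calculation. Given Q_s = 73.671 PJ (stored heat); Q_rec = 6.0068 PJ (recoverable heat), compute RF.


RF = Q_rec / Q_s
RF = 6.0068 / 73.671
RF = 0.081535


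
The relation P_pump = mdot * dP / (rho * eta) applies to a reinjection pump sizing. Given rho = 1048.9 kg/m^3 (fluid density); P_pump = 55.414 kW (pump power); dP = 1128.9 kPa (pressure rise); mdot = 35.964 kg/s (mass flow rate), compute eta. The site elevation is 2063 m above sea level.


eta = mdot * dP / (rho * P_pump)
eta = 35.964 * 1128.9 / (1048.9 * 55.414)
eta = 0.69851


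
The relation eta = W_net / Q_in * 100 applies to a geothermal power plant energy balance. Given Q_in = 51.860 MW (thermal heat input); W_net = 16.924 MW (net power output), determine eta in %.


eta = W_net / Q_in * 100
eta = 16.924 / 51.860 * 100
eta = 32.634 %


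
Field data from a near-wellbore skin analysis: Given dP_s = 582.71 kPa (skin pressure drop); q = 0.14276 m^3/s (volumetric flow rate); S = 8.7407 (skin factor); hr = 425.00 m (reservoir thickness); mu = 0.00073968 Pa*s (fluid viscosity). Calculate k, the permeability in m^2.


k = S*q*mu / (2*pi*dP_s*1000*hr)
k = 8.7407*0.14276*0.00073968 / (2*pi*582.71*1000*425.00)
k = 5.9316e-13 m^2


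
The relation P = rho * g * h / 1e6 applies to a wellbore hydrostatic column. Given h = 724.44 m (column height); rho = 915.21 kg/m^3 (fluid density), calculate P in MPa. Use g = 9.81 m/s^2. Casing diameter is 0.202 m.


P = rho * g * h / 1e6
P = 915.21 * 9.81 * 724.44 / 1e6
P = 6.5042 MPa


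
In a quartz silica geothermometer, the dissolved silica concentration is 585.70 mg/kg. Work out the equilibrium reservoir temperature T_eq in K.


T_eq = 1309 / (5.19 - log10(SiO2)) - 273.15
T_eq = 1309 / (5.19 - log10(585.70)) - 273.15
T_eq = 267.2400 deg C
Convert to K: 267.2400 + 273.15 = 540.39 K
T_eq = 540.39 K


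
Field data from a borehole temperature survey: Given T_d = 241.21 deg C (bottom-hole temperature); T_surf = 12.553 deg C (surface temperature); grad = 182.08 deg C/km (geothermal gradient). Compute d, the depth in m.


d = (T_d - T_surf) / grad * 1000
d = (241.21 - 12.553) / 182.08 * 1000
d = 1255.8 m


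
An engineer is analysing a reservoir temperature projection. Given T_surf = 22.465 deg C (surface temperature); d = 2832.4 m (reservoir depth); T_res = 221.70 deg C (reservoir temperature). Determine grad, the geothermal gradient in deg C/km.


grad = (T_res - T_surf) / d * 1000
grad = (221.70 - 22.465) / 2832.4 * 1000
grad = 70.341 deg C/km


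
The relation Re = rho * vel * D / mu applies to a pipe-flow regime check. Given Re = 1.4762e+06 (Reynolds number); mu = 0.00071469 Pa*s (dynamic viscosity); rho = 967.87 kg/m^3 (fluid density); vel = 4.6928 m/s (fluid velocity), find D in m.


D = Re * mu / (rho * vel)
D = 1.4762e+06 * 0.00071469 / (967.87 * 4.6928)
D = 0.23228 m


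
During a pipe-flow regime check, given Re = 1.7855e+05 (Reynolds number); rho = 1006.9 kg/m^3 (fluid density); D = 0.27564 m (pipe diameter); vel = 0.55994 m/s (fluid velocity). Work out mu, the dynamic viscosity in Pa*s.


mu = rho * vel * D / Re
mu = 1006.9 * 0.55994 * 0.27564 / 1.7855e+05
mu = 0.00087038 Pa*s


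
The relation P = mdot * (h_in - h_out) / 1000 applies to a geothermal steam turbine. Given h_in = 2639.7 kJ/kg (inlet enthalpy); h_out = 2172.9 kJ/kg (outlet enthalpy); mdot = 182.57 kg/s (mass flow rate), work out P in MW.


P = mdot * (h_in - h_out) / 1000
P = 182.57 * (2639.7 - 2172.9) / 1000
P = 85.224 MW


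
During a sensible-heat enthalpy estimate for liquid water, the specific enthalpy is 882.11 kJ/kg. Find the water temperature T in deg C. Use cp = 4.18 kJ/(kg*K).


T = h / cp
T = 882.11 / 4.18
T = 211.03 deg C


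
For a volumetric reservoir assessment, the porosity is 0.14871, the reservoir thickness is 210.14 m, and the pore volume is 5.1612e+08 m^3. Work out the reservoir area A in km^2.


A = Vp / (1e6 * hr * phi)
A = 5.1612e+08 / (1e6 * 210.14 * 0.14871)
A = 16.516 km^2


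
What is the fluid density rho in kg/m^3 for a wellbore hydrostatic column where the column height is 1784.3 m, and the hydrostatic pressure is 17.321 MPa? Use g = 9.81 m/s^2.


rho = P * 1e6 / (g * h)
rho = 17.321 * 1e6 / (9.81 * 1784.3)
rho = 989.55 kg/m^3


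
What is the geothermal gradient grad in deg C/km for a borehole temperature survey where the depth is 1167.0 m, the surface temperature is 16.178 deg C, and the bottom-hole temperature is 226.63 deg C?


grad = (T_d - T_surf) / d * 1000
grad = (226.63 - 16.178) / 1167.0 * 1000
grad = 180.34 deg C/km


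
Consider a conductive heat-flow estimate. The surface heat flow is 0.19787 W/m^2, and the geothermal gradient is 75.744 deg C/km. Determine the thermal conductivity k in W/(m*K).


k = q * 1000 / grad
k = 0.19787 * 1000 / 75.744
k = 2.6124 W/(m*K)


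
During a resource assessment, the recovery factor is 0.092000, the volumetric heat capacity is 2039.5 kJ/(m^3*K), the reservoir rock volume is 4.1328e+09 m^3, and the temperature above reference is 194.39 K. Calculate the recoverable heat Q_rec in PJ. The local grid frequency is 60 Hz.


Step 1: Q_s = Vr*rhoc*dT/1e12 = 4.1328e+09*2039.5*194.39/1e12 = 1638.483 PJ
Step 2: Q_rec = Q_s * RF = 1638.483 * 0.092 = 150.74 PJ
Q_rec = 150.74 PJ


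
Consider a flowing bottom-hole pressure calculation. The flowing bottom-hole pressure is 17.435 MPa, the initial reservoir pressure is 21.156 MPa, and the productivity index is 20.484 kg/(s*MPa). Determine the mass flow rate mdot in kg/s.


mdot = (P_i - P_wf) * PI
mdot = (21.156 - 17.435) * 20.484
mdot = 76.221 kg/s


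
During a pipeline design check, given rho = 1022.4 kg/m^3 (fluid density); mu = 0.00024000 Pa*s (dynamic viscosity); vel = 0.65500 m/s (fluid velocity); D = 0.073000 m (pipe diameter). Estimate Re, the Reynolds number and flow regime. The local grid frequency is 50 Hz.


Step 1: Re = rho*vel*D/mu = 1022.4*0.655*0.073/0.00024 = 2.0369e+05
Step 2: Re = 2.0369e+05 > 4000, so flow is turbulent.
Re = 2.0369e+05 (turbulent)


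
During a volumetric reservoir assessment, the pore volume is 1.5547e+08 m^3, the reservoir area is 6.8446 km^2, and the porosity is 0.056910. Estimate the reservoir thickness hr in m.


hr = Vp / (A * 1e6 * phi)
hr = 1.5547e+08 / (6.8446 * 1e6 * 0.056910)
hr = 399.13 m


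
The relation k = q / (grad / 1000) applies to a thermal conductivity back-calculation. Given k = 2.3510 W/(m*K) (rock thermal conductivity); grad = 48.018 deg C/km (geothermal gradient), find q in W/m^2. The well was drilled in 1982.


q = k * grad / 1000
q = 2.3510 * 48.018 / 1000
q = 0.11289 W/m^2


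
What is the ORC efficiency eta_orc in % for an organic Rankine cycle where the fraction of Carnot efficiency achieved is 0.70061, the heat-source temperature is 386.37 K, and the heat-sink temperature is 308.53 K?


eta_orc = (1 - Tc/Th) * f * 100
eta_orc = (1 - 308.53/386.37) * 0.70061 * 100
eta_orc = 14.115 %


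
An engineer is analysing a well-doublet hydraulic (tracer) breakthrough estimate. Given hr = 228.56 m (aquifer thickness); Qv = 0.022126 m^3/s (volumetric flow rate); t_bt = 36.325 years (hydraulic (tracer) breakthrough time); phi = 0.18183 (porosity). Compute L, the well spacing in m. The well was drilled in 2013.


L = sqrt(t_bt*365.25*86400*3*Qv / (pi*hr*phi))
L = sqrt(36.325*365.25*86400*3*0.022126 / (pi*228.56*0.18183))
L = 763.41 m


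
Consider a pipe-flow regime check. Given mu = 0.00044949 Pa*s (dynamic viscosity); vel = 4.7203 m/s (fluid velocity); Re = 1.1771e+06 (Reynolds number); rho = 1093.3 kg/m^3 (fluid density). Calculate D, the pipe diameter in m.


D = Re * mu / (rho * vel)
D = 1.1771e+06 * 0.00044949 / (1093.3 * 4.7203)
D = 0.10252 m


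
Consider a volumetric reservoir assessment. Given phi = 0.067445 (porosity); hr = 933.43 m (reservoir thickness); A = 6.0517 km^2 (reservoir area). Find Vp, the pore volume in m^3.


Vp = A * 1e6 * hr * phi
Vp = 6.0517 * 1e6 * 933.43 * 0.067445
Vp = 3.8099e+08 m^3


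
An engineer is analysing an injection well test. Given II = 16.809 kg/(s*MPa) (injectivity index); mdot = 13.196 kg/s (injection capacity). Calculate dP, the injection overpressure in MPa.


dP = mdot * 1000 / II
dP = 13.196 * 1000 / 16.809
dP = 785.0556 kPa
Convert: 785.0556 kPa * 0.001 = 0.78506 MPa
dP = 0.78506 MPa


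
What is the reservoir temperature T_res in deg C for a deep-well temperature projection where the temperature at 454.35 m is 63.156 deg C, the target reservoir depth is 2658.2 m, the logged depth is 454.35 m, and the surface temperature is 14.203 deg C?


Step 1: grad = (T_d1 - T_surf)/d1 * 1000 = (63.156 - 14.203)/454.35 * 1000 = 107.7429 deg C/km
Step 2: T_res = T_surf + grad*d2/1000 = 14.203 + 107.7429*2658.2/1000 = 300.61 deg C
T_res = 300.61 deg C


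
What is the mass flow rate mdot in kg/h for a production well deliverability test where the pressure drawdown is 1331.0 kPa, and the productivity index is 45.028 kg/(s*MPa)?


mdot = PI * dP / 1000
mdot = 45.028 * 1331.0 / 1000
mdot = 59.93227 kg/s
Convert: 59.93227 kg/s * 3600.0 = 2.1576e+05 kg/h
mdot = 2.1576e+05 kg/h


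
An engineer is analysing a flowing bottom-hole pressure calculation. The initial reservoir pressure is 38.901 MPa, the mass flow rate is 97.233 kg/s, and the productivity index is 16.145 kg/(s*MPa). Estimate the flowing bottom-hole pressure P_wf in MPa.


P_wf = P_i - mdot / PI
P_wf = 38.901 - 97.233 / 16.145
P_wf = 32.879 MPa


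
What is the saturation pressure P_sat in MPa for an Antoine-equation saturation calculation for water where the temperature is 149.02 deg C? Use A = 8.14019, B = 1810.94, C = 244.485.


P_sat = 10^(A - B/(C + T)) / 760 * 0.101325
P_sat = 10^(8.14019 - 1810.94/(244.485 + 149.02)) / 760 * 0.101325
P_sat = 0.46027 MPa


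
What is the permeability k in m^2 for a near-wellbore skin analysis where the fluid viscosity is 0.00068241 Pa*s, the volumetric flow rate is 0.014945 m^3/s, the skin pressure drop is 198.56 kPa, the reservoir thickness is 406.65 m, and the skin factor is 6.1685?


k = S*q*mu / (2*pi*dP_s*1000*hr)
k = 6.1685*0.014945*0.00068241 / (2*pi*198.56*1000*406.65)
k = 1.2400e-13 m^2


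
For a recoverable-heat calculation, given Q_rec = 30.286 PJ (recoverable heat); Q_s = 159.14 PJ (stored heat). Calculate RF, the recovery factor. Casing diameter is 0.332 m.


RF = Q_rec / Q_s
RF = 30.286 / 159.14
RF = 0.19031


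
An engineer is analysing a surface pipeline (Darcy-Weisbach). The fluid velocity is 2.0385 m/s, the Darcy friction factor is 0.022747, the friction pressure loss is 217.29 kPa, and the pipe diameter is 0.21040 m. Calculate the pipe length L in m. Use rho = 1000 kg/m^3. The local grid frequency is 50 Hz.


L = dP*1000*D / (f*rho*vel^2/2)
L = 217.29*1000*0.21040 / (0.022747*1000*2.0385^2/2)
L = 967.32 m


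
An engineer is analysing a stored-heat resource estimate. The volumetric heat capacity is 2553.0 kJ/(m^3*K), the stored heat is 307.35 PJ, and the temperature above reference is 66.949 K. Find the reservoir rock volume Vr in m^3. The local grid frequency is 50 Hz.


Vr = Q_s * 1e12 / (rhoc * dT)
Vr = 307.35 * 1e12 / (2553.0 * 66.949)
Vr = 1.7982e+09 m^3


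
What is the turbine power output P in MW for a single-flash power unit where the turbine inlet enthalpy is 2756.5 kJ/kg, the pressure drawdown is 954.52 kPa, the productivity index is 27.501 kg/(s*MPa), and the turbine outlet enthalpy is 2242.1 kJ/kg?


Step 1: mdot = PI * dP / 1000 = 27.501 * 954.52 / 1000 = 26.25025 kg/s
Step 2: P = mdot*(h_in - h_out)/1000 = 26.25025*(2756.5 - 2242.1)/1000 = 13.503 MW
P = 13.503 MW


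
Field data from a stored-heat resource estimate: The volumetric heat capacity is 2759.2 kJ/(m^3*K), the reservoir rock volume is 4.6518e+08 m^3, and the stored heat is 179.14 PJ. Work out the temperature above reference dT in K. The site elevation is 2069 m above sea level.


dT = Q_s * 1e12 / (Vr * rhoc)
dT = 179.14 * 1e12 / (4.6518e+08 * 2759.2)
dT = 139.57 K


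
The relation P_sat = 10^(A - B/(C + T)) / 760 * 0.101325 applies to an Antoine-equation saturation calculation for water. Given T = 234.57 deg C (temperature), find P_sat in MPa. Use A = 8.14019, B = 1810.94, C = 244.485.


P_sat = 10^(A - B/(C + T)) / 760 * 0.101325
P_sat = 10^(8.14019 - 1810.94/(244.485 + 234.57)) / 760 * 0.101325
P_sat = 3.0539 MPa


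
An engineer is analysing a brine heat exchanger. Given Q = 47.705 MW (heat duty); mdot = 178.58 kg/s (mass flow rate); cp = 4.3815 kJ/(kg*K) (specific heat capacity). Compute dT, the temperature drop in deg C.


dT = Q * 1000 / (mdot * cp)
dT = 47.705 * 1000 / (178.58 * 4.3815)
dT = 60.96889 K
Convert (temperature difference, 1 K = 1 deg C): 60.96889 K = 60.96889 deg C
dT = 60.969 deg C


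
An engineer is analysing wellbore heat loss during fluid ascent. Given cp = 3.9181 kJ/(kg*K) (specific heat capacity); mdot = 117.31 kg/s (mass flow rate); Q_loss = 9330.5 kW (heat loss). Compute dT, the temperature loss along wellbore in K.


dT = Q_loss / (mdot * cp)
dT = 9330.5 / (117.31 * 3.9181)
dT = 20.300 K


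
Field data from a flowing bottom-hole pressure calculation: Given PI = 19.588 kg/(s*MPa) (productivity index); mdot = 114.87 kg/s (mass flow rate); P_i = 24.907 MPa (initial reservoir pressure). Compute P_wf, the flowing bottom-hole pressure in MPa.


P_wf = P_i - mdot / PI
P_wf = 24.907 - 114.87 / 19.588
P_wf = 19.043 MPa


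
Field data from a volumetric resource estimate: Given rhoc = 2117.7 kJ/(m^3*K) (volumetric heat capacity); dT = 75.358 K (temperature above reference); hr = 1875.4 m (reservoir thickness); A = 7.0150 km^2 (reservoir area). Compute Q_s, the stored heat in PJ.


Step 1: Vr = A*1e6*hr = 7.015*1e6*1875.4 = 1.315593e+10 m^3
Step 2: Q_s = Vr*rhoc*dT/1e12 = 1.315593e+10*2117.7*75.358/1e12 = 2099.5 PJ
Q_s = 2099.5 PJ


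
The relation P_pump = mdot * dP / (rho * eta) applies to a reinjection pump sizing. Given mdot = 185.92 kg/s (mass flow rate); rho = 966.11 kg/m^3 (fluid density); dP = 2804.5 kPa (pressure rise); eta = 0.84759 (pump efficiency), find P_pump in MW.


P_pump = mdot * dP / (rho * eta)
P_pump = 185.92 * 2804.5 / (966.11 * 0.84759)
P_pump = 636.7503 kW
Convert: 636.7503 kW * 0.001 = 0.63675 MW
P_pump = 0.63675 MW


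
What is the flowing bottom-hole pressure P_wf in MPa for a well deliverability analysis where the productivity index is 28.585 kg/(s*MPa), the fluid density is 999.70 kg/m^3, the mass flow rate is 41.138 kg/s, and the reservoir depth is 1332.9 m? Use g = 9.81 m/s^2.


Step 1: P_i = rho*g*h/1e6 = 999.7*9.81*1332.9/1e6 = 13.07183 MPa
Step 2: P_wf = P_i - mdot/PI = 13.07183 - 41.138/28.585 = 11.633 MPa
P_wf = 11.633 MPa


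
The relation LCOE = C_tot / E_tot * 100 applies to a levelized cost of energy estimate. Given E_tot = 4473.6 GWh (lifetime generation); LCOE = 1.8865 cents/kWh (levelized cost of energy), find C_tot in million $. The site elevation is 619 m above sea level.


C_tot = LCOE / 100 * E_tot
C_tot = 1.8865 / 100 * 4473.6
C_tot = 84.394 million $


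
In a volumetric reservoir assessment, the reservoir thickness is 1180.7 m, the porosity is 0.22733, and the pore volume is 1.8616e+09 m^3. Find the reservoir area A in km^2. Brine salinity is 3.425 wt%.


A = Vp / (1e6 * hr * phi)
A = 1.8616e+09 / (1e6 * 1180.7 * 0.22733)
A = 6.9357 km^2


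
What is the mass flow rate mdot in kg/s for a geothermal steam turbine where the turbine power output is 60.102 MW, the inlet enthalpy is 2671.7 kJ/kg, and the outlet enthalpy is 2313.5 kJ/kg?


mdot = P * 1000 / (h_in - h_out)
mdot = 60.102 * 1000 / (2671.7 - 2313.5)
mdot = 167.79 kg/s


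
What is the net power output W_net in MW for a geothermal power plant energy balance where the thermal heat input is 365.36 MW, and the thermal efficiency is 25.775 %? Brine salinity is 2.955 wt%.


W_net = eta / 100 * Q_in
W_net = 25.775 / 100 * 365.36
W_net = 94.172 MW


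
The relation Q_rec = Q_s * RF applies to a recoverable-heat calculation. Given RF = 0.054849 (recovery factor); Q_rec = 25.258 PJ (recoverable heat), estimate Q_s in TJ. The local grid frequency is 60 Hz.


Q_s = Q_rec / RF
Q_s = 25.258 / 0.054849
Q_s = 460.5006 PJ
Convert: 460.5006 PJ * 1000.0 = 4.6050e+05 TJ
Q_s = 4.6050e+05 TJ


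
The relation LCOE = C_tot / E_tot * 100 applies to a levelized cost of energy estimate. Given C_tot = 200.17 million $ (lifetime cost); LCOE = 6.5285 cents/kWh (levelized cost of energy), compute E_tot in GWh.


E_tot = C_tot / LCOE * 100
E_tot = 200.17 / 6.5285 * 100
E_tot = 3066.1 GWh


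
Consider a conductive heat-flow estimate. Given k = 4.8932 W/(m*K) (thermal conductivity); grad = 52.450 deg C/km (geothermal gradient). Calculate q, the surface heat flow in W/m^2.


q = k * grad / 1000
q = 4.8932 * 52.450 / 1000
q = 0.25665 W/m^2


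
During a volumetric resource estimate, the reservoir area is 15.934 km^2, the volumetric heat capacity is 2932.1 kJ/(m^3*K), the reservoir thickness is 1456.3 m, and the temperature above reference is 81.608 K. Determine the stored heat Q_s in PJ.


Step 1: Vr = A*1e6*hr = 15.934*1e6*1456.3 = 2.320468e+10 m^3
Step 2: Q_s = Vr*rhoc*dT/1e12 = 2.320468e+10*2932.1*81.608/1e12 = 5552.5 PJ
Q_s = 5552.5 PJ


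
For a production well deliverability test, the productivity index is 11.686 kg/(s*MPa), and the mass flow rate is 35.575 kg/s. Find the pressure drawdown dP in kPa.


dP = mdot * 1000 / PI
dP = 35.575 * 1000 / 11.686
dP = 3044.2 kPa


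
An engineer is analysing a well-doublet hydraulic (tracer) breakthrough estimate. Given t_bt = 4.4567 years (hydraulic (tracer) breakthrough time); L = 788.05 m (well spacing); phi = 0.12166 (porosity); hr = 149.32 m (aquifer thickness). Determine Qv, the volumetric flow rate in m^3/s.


Qv = pi*hr*phi*L^2 / (3*t_bt*365.25*86400)
Qv = pi*149.32*0.12166*788.05^2 / (3*4.4567*365.25*86400)
Qv = 0.084001 m^3/s


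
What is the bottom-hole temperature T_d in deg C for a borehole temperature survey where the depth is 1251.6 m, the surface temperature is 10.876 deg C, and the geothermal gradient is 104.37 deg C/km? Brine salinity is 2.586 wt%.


T_d = T_surf + grad * d / 1000
T_d = 10.876 + 104.37 * 1251.6 / 1000
T_d = 141.51 deg C


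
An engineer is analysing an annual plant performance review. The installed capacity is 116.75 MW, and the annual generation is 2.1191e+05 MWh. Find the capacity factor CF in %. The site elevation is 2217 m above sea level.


CF = E_a / (cap * 8760) * 100
CF = 2.1191e+05 / (116.75 * 8760) * 100
CF = 20.720 %


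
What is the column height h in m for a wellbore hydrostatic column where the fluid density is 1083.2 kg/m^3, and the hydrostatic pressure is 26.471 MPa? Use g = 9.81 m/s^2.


h = P * 1e6 / (g * rho)
h = 26.471 * 1e6 / (9.81 * 1083.2)
h = 2491.1 m


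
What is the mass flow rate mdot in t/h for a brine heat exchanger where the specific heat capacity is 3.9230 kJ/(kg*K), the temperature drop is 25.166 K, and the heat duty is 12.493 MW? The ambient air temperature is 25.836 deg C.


mdot = Q * 1000 / (cp * dT)
mdot = 12.493 * 1000 / (3.9230 * 25.166)
mdot = 126.5419 kg/s
Convert: 126.5419 kg/s * 3.6 = 455.55 t/h
mdot = 455.55 t/h


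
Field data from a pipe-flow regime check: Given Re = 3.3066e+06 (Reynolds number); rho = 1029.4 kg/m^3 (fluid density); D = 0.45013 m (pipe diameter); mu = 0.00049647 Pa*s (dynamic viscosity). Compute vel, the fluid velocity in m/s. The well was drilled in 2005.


vel = Re * mu / (rho * D)
vel = 3.3066e+06 * 0.00049647 / (1029.4 * 0.45013)
vel = 3.5428 m/s


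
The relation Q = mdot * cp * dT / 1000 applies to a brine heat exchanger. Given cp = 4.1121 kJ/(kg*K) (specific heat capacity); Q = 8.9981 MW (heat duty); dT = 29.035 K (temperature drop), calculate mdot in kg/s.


mdot = Q * 1000 / (cp * dT)
mdot = 8.9981 * 1000 / (4.1121 * 29.035)
mdot = 75.364 kg/s


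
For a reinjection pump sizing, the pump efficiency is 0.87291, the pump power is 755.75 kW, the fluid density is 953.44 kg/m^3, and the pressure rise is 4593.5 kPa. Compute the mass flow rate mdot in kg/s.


mdot = P_pump * rho * eta / dP
mdot = 755.75 * 953.44 * 0.87291 / 4593.5
mdot = 136.93 kg/s


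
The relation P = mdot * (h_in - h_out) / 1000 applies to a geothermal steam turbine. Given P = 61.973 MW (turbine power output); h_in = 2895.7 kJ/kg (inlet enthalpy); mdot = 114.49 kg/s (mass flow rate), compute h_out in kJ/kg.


h_out = h_in - P * 1000 / mdot
h_out = 2895.7 - 61.973 * 1000 / 114.49
h_out = 2354.4 kJ/kg


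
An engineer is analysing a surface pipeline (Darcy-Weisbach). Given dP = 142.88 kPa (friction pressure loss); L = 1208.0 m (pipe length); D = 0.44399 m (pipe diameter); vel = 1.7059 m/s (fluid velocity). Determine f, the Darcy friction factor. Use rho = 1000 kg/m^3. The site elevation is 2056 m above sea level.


f = dP*1000 / ((L/D)*(rho*vel^2/2))
f = 142.88*1000 / ((1208.0/0.44399)*(1000*1.7059^2/2))
f = 0.036091


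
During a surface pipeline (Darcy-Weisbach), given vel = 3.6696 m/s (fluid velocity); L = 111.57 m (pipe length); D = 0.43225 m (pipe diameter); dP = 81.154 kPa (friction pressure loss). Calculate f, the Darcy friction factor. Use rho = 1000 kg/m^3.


f = dP*1000 / ((L/D)*(rho*vel^2/2))
f = 81.154*1000 / ((111.57/0.43225)*(1000*3.6696^2/2))
f = 0.046697


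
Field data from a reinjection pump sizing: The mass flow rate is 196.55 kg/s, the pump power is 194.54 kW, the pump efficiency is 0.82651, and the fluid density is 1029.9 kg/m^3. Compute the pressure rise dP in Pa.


dP = P_pump * rho * eta / mdot
dP = 194.54 * 1029.9 * 0.82651 / 196.55
dP = 842.5177 kPa
Convert: 842.5177 kPa * 1000.0 = 8.4252e+05 Pa
dP = 8.4252e+05 Pa


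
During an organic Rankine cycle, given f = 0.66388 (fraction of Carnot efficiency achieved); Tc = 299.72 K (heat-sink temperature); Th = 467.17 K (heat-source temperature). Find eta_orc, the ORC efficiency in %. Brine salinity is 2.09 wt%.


eta_orc = (1 - Tc/Th) * f * 100
eta_orc = (1 - 299.72/467.17) * 0.66388 * 100
eta_orc = 23.796 %


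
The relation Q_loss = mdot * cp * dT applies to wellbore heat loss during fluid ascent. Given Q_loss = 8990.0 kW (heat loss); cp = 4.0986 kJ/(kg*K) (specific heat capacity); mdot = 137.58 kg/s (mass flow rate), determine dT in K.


dT = Q_loss / (mdot * cp)
dT = 8990.0 / (137.58 * 4.0986)
dT = 15.943 K


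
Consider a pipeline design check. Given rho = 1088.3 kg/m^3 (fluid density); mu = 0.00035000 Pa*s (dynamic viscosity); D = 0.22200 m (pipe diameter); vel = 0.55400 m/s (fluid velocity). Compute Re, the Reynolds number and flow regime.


Step 1: Re = rho*vel*D/mu = 1088.3*0.554*0.222/0.00035 = 3.8242e+05
Step 2: Re = 3.8242e+05 > 4000, so flow is turbulent.
Re = 3.8242e+05 (turbulent)


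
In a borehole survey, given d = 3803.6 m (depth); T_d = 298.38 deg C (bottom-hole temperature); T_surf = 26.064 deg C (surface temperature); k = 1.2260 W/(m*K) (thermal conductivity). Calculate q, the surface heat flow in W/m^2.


Step 1: grad = (T_d - T_surf)/d * 1000 = (298.38 - 26.064)/3803.6 * 1000 = 71.59428 deg C/km
Step 2: q = k * grad / 1000 = 1.226 * 71.59428 / 1000 = 0.087775 W/m^2
q = 0.087775 W/m^2


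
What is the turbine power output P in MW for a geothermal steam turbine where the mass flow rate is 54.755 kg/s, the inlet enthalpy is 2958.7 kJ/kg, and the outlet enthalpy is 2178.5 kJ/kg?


P = mdot * (h_in - h_out) / 1000
P = 54.755 * (2958.7 - 2178.5) / 1000
P = 42.720 MW


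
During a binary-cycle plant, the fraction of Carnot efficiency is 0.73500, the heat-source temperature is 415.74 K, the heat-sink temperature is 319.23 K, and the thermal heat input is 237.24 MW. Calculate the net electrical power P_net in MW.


Step 1: eta = (1 - Tc/Th)*f = (1 - 319.23/415.74)*0.735 = 0.1706231
Step 2: P_net = eta * Q_in = 0.1706231 * 237.24 = 40.479 MW
P_net = 40.479 MW


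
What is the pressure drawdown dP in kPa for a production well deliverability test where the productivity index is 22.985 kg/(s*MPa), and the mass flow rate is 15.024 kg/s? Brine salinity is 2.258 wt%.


dP = mdot * 1000 / PI
dP = 15.024 * 1000 / 22.985
dP = 653.64 kPa


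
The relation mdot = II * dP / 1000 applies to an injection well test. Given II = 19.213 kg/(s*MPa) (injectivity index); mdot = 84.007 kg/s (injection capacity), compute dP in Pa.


dP = mdot * 1000 / II
dP = 84.007 * 1000 / 19.213
dP = 4372.404 kPa
Convert: 4372.404 kPa * 1000.0 = 4.3724e+06 Pa
dP = 4.3724e+06 Pa


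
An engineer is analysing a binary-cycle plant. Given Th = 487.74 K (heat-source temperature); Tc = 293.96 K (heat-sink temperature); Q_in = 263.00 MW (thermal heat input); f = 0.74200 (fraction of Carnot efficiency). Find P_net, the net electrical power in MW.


Step 1: eta = (1 - Tc/Th)*f = (1 - 293.96/487.74)*0.742 = 0.2947980
Step 2: P_net = eta * Q_in = 0.2947980 * 263.0 = 77.532 MW
P_net = 77.532 MW


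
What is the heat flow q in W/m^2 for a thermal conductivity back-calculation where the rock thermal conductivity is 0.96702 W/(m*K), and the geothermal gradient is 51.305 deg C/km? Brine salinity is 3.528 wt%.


q = k * grad / 1000
q = 0.96702 * 51.305 / 1000
q = 0.049613 W/m^2


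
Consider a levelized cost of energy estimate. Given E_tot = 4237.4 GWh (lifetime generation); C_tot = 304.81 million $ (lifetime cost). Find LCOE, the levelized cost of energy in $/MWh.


LCOE = C_tot / E_tot * 100
LCOE = 304.81 / 4237.4 * 100
LCOE = 7.193326 cents/kWh
Convert: 7.193326 cents/kWh * 10.0 = 71.933 $/MWh
LCOE = 71.933 $/MWh


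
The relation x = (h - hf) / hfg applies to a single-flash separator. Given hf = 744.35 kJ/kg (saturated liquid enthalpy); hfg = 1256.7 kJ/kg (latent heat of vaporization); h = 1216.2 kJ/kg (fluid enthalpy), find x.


x = (h - hf) / hfg
x = (1216.2 - 744.35) / 1256.7
x = 0.37547


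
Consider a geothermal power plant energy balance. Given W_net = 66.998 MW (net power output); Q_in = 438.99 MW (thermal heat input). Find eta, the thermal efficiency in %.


eta = W_net / Q_in * 100
eta = 66.998 / 438.99 * 100
eta = 15.262 %


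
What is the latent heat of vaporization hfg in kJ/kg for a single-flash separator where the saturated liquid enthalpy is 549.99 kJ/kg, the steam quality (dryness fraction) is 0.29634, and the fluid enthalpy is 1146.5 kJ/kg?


hfg = (h - hf) / x
hfg = (1146.5 - 549.99) / 0.29634
hfg = 2012.9 kJ/kg
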